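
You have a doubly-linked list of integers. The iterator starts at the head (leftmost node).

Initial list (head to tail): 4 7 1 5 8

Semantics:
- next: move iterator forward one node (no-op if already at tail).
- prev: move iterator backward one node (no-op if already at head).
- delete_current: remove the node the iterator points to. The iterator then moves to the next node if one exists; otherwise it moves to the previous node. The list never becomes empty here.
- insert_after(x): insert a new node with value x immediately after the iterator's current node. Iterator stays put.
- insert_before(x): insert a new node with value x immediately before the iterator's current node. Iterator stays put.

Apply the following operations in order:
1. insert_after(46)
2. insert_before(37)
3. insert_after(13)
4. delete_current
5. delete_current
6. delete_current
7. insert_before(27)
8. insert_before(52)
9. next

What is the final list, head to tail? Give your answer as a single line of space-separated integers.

After 1 (insert_after(46)): list=[4, 46, 7, 1, 5, 8] cursor@4
After 2 (insert_before(37)): list=[37, 4, 46, 7, 1, 5, 8] cursor@4
After 3 (insert_after(13)): list=[37, 4, 13, 46, 7, 1, 5, 8] cursor@4
After 4 (delete_current): list=[37, 13, 46, 7, 1, 5, 8] cursor@13
After 5 (delete_current): list=[37, 46, 7, 1, 5, 8] cursor@46
After 6 (delete_current): list=[37, 7, 1, 5, 8] cursor@7
After 7 (insert_before(27)): list=[37, 27, 7, 1, 5, 8] cursor@7
After 8 (insert_before(52)): list=[37, 27, 52, 7, 1, 5, 8] cursor@7
After 9 (next): list=[37, 27, 52, 7, 1, 5, 8] cursor@1

Answer: 37 27 52 7 1 5 8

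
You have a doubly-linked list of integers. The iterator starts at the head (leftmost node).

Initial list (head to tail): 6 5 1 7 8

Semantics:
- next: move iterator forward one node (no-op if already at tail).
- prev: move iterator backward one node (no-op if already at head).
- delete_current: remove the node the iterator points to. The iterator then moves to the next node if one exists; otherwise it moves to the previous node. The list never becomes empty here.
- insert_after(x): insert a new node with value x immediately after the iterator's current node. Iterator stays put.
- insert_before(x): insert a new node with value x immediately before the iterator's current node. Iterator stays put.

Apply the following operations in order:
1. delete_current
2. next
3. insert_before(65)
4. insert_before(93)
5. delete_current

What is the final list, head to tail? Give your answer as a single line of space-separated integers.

After 1 (delete_current): list=[5, 1, 7, 8] cursor@5
After 2 (next): list=[5, 1, 7, 8] cursor@1
After 3 (insert_before(65)): list=[5, 65, 1, 7, 8] cursor@1
After 4 (insert_before(93)): list=[5, 65, 93, 1, 7, 8] cursor@1
After 5 (delete_current): list=[5, 65, 93, 7, 8] cursor@7

Answer: 5 65 93 7 8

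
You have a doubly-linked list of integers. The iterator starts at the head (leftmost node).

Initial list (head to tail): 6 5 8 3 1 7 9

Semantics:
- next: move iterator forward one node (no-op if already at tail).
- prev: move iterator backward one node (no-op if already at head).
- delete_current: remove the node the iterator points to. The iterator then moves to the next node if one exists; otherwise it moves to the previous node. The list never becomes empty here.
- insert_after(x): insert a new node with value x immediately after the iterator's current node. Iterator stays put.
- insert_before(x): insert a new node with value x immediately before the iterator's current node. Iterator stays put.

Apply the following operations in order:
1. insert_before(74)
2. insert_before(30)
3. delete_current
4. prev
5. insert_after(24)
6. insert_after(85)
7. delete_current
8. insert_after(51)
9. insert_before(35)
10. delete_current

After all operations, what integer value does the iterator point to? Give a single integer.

After 1 (insert_before(74)): list=[74, 6, 5, 8, 3, 1, 7, 9] cursor@6
After 2 (insert_before(30)): list=[74, 30, 6, 5, 8, 3, 1, 7, 9] cursor@6
After 3 (delete_current): list=[74, 30, 5, 8, 3, 1, 7, 9] cursor@5
After 4 (prev): list=[74, 30, 5, 8, 3, 1, 7, 9] cursor@30
After 5 (insert_after(24)): list=[74, 30, 24, 5, 8, 3, 1, 7, 9] cursor@30
After 6 (insert_after(85)): list=[74, 30, 85, 24, 5, 8, 3, 1, 7, 9] cursor@30
After 7 (delete_current): list=[74, 85, 24, 5, 8, 3, 1, 7, 9] cursor@85
After 8 (insert_after(51)): list=[74, 85, 51, 24, 5, 8, 3, 1, 7, 9] cursor@85
After 9 (insert_before(35)): list=[74, 35, 85, 51, 24, 5, 8, 3, 1, 7, 9] cursor@85
After 10 (delete_current): list=[74, 35, 51, 24, 5, 8, 3, 1, 7, 9] cursor@51

Answer: 51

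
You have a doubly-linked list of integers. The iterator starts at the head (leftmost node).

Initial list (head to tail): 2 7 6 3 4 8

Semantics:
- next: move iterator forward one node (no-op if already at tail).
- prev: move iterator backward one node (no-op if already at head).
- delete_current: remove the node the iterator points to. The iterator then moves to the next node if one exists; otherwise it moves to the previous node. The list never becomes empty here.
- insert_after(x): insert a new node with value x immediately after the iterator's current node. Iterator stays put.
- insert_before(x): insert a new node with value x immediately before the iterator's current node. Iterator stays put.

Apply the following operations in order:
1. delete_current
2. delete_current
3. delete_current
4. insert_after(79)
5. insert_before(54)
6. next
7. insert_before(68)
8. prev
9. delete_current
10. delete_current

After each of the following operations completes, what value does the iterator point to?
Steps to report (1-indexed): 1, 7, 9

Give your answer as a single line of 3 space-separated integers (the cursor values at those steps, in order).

After 1 (delete_current): list=[7, 6, 3, 4, 8] cursor@7
After 2 (delete_current): list=[6, 3, 4, 8] cursor@6
After 3 (delete_current): list=[3, 4, 8] cursor@3
After 4 (insert_after(79)): list=[3, 79, 4, 8] cursor@3
After 5 (insert_before(54)): list=[54, 3, 79, 4, 8] cursor@3
After 6 (next): list=[54, 3, 79, 4, 8] cursor@79
After 7 (insert_before(68)): list=[54, 3, 68, 79, 4, 8] cursor@79
After 8 (prev): list=[54, 3, 68, 79, 4, 8] cursor@68
After 9 (delete_current): list=[54, 3, 79, 4, 8] cursor@79
After 10 (delete_current): list=[54, 3, 4, 8] cursor@4

Answer: 7 79 79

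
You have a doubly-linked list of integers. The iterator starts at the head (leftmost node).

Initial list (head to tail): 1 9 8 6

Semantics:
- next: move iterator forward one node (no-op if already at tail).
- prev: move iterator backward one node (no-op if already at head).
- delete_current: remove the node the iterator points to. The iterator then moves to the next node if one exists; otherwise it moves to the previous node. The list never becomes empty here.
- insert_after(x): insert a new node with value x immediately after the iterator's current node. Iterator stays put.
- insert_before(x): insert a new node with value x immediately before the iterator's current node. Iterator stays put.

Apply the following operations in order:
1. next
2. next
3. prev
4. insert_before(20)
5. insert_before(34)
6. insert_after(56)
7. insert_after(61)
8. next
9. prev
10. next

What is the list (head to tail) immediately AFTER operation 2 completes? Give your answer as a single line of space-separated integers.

After 1 (next): list=[1, 9, 8, 6] cursor@9
After 2 (next): list=[1, 9, 8, 6] cursor@8

Answer: 1 9 8 6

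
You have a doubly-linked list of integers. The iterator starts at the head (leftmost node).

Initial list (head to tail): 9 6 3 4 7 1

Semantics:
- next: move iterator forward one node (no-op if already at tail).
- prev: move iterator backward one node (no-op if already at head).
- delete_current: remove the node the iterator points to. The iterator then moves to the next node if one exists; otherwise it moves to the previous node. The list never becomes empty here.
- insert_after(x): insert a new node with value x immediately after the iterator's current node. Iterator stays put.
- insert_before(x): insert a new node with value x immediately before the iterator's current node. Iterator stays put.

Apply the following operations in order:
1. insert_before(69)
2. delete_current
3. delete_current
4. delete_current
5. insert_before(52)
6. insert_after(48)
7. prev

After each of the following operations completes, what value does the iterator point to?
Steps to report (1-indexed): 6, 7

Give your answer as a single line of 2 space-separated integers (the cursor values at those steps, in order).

Answer: 4 52

Derivation:
After 1 (insert_before(69)): list=[69, 9, 6, 3, 4, 7, 1] cursor@9
After 2 (delete_current): list=[69, 6, 3, 4, 7, 1] cursor@6
After 3 (delete_current): list=[69, 3, 4, 7, 1] cursor@3
After 4 (delete_current): list=[69, 4, 7, 1] cursor@4
After 5 (insert_before(52)): list=[69, 52, 4, 7, 1] cursor@4
After 6 (insert_after(48)): list=[69, 52, 4, 48, 7, 1] cursor@4
After 7 (prev): list=[69, 52, 4, 48, 7, 1] cursor@52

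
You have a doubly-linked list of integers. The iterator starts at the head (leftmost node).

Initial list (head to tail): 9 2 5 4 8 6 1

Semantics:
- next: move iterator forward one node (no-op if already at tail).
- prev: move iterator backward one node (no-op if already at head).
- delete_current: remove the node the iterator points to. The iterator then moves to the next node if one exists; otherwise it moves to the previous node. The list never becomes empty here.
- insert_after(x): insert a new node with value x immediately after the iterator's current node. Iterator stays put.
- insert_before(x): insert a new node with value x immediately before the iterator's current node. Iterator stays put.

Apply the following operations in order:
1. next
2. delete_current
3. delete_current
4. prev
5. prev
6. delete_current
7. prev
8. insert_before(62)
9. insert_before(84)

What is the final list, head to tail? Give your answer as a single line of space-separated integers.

After 1 (next): list=[9, 2, 5, 4, 8, 6, 1] cursor@2
After 2 (delete_current): list=[9, 5, 4, 8, 6, 1] cursor@5
After 3 (delete_current): list=[9, 4, 8, 6, 1] cursor@4
After 4 (prev): list=[9, 4, 8, 6, 1] cursor@9
After 5 (prev): list=[9, 4, 8, 6, 1] cursor@9
After 6 (delete_current): list=[4, 8, 6, 1] cursor@4
After 7 (prev): list=[4, 8, 6, 1] cursor@4
After 8 (insert_before(62)): list=[62, 4, 8, 6, 1] cursor@4
After 9 (insert_before(84)): list=[62, 84, 4, 8, 6, 1] cursor@4

Answer: 62 84 4 8 6 1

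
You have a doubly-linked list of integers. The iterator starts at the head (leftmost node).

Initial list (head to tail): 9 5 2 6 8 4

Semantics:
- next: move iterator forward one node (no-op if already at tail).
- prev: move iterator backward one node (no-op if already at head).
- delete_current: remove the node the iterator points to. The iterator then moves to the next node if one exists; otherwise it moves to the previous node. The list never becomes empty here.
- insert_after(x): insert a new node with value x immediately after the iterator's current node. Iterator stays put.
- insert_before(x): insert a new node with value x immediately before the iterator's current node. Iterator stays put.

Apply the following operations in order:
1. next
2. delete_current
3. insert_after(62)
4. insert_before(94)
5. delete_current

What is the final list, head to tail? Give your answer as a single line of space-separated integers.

After 1 (next): list=[9, 5, 2, 6, 8, 4] cursor@5
After 2 (delete_current): list=[9, 2, 6, 8, 4] cursor@2
After 3 (insert_after(62)): list=[9, 2, 62, 6, 8, 4] cursor@2
After 4 (insert_before(94)): list=[9, 94, 2, 62, 6, 8, 4] cursor@2
After 5 (delete_current): list=[9, 94, 62, 6, 8, 4] cursor@62

Answer: 9 94 62 6 8 4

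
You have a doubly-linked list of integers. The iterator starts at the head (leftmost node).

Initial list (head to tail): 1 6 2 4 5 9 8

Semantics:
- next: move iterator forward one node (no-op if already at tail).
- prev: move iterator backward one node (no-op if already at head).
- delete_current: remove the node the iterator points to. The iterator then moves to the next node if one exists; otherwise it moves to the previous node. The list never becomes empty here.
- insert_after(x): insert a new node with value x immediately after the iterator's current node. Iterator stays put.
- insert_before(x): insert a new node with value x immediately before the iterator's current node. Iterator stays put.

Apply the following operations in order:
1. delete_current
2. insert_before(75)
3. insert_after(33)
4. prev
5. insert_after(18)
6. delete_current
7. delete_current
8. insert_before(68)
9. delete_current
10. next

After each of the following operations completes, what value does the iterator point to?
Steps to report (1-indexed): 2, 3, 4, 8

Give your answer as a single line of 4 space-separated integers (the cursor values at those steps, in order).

After 1 (delete_current): list=[6, 2, 4, 5, 9, 8] cursor@6
After 2 (insert_before(75)): list=[75, 6, 2, 4, 5, 9, 8] cursor@6
After 3 (insert_after(33)): list=[75, 6, 33, 2, 4, 5, 9, 8] cursor@6
After 4 (prev): list=[75, 6, 33, 2, 4, 5, 9, 8] cursor@75
After 5 (insert_after(18)): list=[75, 18, 6, 33, 2, 4, 5, 9, 8] cursor@75
After 6 (delete_current): list=[18, 6, 33, 2, 4, 5, 9, 8] cursor@18
After 7 (delete_current): list=[6, 33, 2, 4, 5, 9, 8] cursor@6
After 8 (insert_before(68)): list=[68, 6, 33, 2, 4, 5, 9, 8] cursor@6
After 9 (delete_current): list=[68, 33, 2, 4, 5, 9, 8] cursor@33
After 10 (next): list=[68, 33, 2, 4, 5, 9, 8] cursor@2

Answer: 6 6 75 6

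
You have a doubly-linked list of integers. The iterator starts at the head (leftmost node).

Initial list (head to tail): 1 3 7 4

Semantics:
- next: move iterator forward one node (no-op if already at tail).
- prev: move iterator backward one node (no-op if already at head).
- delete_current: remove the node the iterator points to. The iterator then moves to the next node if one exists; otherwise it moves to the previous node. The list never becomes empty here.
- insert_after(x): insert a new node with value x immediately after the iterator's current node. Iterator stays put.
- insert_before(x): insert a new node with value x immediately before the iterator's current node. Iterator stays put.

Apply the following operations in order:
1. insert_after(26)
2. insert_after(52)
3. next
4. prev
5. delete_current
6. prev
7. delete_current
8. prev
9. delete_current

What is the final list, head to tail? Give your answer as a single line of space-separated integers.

Answer: 3 7 4

Derivation:
After 1 (insert_after(26)): list=[1, 26, 3, 7, 4] cursor@1
After 2 (insert_after(52)): list=[1, 52, 26, 3, 7, 4] cursor@1
After 3 (next): list=[1, 52, 26, 3, 7, 4] cursor@52
After 4 (prev): list=[1, 52, 26, 3, 7, 4] cursor@1
After 5 (delete_current): list=[52, 26, 3, 7, 4] cursor@52
After 6 (prev): list=[52, 26, 3, 7, 4] cursor@52
After 7 (delete_current): list=[26, 3, 7, 4] cursor@26
After 8 (prev): list=[26, 3, 7, 4] cursor@26
After 9 (delete_current): list=[3, 7, 4] cursor@3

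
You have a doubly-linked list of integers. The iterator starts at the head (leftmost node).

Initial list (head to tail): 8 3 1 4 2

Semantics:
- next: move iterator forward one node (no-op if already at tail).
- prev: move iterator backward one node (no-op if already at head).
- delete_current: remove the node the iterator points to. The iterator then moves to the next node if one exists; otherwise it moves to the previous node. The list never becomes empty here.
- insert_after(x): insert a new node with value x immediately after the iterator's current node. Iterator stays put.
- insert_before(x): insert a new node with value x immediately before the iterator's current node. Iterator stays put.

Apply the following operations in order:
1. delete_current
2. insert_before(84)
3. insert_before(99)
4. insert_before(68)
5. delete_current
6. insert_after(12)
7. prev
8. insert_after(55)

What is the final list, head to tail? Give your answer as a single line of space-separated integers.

Answer: 84 99 68 55 1 12 4 2

Derivation:
After 1 (delete_current): list=[3, 1, 4, 2] cursor@3
After 2 (insert_before(84)): list=[84, 3, 1, 4, 2] cursor@3
After 3 (insert_before(99)): list=[84, 99, 3, 1, 4, 2] cursor@3
After 4 (insert_before(68)): list=[84, 99, 68, 3, 1, 4, 2] cursor@3
After 5 (delete_current): list=[84, 99, 68, 1, 4, 2] cursor@1
After 6 (insert_after(12)): list=[84, 99, 68, 1, 12, 4, 2] cursor@1
After 7 (prev): list=[84, 99, 68, 1, 12, 4, 2] cursor@68
After 8 (insert_after(55)): list=[84, 99, 68, 55, 1, 12, 4, 2] cursor@68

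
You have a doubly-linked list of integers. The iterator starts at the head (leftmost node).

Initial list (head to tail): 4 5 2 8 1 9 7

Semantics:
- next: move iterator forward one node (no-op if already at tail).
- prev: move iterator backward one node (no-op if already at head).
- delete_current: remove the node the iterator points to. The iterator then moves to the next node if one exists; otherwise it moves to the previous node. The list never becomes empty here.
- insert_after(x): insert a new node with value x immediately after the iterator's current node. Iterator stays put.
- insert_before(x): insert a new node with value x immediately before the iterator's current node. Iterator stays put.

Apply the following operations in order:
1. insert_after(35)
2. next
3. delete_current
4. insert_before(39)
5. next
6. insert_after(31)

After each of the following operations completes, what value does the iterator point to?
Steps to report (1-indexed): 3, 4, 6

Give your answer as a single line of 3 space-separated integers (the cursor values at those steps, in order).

Answer: 5 5 2

Derivation:
After 1 (insert_after(35)): list=[4, 35, 5, 2, 8, 1, 9, 7] cursor@4
After 2 (next): list=[4, 35, 5, 2, 8, 1, 9, 7] cursor@35
After 3 (delete_current): list=[4, 5, 2, 8, 1, 9, 7] cursor@5
After 4 (insert_before(39)): list=[4, 39, 5, 2, 8, 1, 9, 7] cursor@5
After 5 (next): list=[4, 39, 5, 2, 8, 1, 9, 7] cursor@2
After 6 (insert_after(31)): list=[4, 39, 5, 2, 31, 8, 1, 9, 7] cursor@2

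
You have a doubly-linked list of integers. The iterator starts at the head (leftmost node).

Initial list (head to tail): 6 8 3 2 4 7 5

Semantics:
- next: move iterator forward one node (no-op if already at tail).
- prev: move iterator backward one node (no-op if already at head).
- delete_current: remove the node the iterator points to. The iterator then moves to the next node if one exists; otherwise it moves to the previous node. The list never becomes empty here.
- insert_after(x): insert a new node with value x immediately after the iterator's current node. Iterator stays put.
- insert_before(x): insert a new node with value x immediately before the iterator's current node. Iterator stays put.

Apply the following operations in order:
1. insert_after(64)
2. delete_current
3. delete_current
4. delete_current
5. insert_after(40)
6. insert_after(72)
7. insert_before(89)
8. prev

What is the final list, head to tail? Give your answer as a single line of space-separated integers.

After 1 (insert_after(64)): list=[6, 64, 8, 3, 2, 4, 7, 5] cursor@6
After 2 (delete_current): list=[64, 8, 3, 2, 4, 7, 5] cursor@64
After 3 (delete_current): list=[8, 3, 2, 4, 7, 5] cursor@8
After 4 (delete_current): list=[3, 2, 4, 7, 5] cursor@3
After 5 (insert_after(40)): list=[3, 40, 2, 4, 7, 5] cursor@3
After 6 (insert_after(72)): list=[3, 72, 40, 2, 4, 7, 5] cursor@3
After 7 (insert_before(89)): list=[89, 3, 72, 40, 2, 4, 7, 5] cursor@3
After 8 (prev): list=[89, 3, 72, 40, 2, 4, 7, 5] cursor@89

Answer: 89 3 72 40 2 4 7 5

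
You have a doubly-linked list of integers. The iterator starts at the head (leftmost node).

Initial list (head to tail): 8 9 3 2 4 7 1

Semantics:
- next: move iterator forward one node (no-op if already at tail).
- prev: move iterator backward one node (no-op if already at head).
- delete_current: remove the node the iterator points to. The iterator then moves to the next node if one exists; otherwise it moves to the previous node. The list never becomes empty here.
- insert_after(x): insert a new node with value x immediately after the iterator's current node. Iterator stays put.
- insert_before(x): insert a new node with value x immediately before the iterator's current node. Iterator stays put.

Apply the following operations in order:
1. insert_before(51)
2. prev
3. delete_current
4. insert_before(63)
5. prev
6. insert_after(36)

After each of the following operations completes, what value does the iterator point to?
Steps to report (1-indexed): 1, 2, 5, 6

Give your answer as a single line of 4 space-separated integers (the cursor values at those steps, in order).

After 1 (insert_before(51)): list=[51, 8, 9, 3, 2, 4, 7, 1] cursor@8
After 2 (prev): list=[51, 8, 9, 3, 2, 4, 7, 1] cursor@51
After 3 (delete_current): list=[8, 9, 3, 2, 4, 7, 1] cursor@8
After 4 (insert_before(63)): list=[63, 8, 9, 3, 2, 4, 7, 1] cursor@8
After 5 (prev): list=[63, 8, 9, 3, 2, 4, 7, 1] cursor@63
After 6 (insert_after(36)): list=[63, 36, 8, 9, 3, 2, 4, 7, 1] cursor@63

Answer: 8 51 63 63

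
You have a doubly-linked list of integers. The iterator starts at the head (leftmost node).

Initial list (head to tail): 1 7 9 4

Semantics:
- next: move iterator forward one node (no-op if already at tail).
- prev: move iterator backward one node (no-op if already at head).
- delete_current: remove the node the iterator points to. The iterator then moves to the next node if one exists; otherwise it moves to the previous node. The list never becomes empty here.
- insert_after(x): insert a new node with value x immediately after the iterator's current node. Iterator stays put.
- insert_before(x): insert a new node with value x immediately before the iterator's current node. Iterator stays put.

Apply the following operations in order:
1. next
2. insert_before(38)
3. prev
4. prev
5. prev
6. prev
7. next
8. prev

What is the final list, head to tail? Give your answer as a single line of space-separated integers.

After 1 (next): list=[1, 7, 9, 4] cursor@7
After 2 (insert_before(38)): list=[1, 38, 7, 9, 4] cursor@7
After 3 (prev): list=[1, 38, 7, 9, 4] cursor@38
After 4 (prev): list=[1, 38, 7, 9, 4] cursor@1
After 5 (prev): list=[1, 38, 7, 9, 4] cursor@1
After 6 (prev): list=[1, 38, 7, 9, 4] cursor@1
After 7 (next): list=[1, 38, 7, 9, 4] cursor@38
After 8 (prev): list=[1, 38, 7, 9, 4] cursor@1

Answer: 1 38 7 9 4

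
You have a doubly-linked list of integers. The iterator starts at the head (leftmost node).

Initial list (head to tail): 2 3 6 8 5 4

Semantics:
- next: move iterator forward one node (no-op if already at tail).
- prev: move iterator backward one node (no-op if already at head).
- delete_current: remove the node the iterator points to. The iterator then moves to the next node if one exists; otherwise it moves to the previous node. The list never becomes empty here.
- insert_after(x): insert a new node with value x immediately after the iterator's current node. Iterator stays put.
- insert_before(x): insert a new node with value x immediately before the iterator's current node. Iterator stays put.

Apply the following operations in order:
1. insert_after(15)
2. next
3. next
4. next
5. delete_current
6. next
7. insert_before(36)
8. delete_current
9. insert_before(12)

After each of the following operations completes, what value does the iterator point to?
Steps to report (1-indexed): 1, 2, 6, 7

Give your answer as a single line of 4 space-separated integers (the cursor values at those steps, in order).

Answer: 2 15 5 5

Derivation:
After 1 (insert_after(15)): list=[2, 15, 3, 6, 8, 5, 4] cursor@2
After 2 (next): list=[2, 15, 3, 6, 8, 5, 4] cursor@15
After 3 (next): list=[2, 15, 3, 6, 8, 5, 4] cursor@3
After 4 (next): list=[2, 15, 3, 6, 8, 5, 4] cursor@6
After 5 (delete_current): list=[2, 15, 3, 8, 5, 4] cursor@8
After 6 (next): list=[2, 15, 3, 8, 5, 4] cursor@5
After 7 (insert_before(36)): list=[2, 15, 3, 8, 36, 5, 4] cursor@5
After 8 (delete_current): list=[2, 15, 3, 8, 36, 4] cursor@4
After 9 (insert_before(12)): list=[2, 15, 3, 8, 36, 12, 4] cursor@4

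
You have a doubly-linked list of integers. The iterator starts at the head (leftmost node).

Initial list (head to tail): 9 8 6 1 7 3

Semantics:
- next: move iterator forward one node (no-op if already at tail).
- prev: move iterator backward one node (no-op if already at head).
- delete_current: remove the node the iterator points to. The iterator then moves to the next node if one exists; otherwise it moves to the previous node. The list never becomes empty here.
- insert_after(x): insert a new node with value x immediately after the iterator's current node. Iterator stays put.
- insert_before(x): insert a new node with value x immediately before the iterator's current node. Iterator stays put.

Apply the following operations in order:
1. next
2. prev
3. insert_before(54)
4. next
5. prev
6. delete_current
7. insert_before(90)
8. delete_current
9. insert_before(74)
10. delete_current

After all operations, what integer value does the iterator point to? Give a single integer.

After 1 (next): list=[9, 8, 6, 1, 7, 3] cursor@8
After 2 (prev): list=[9, 8, 6, 1, 7, 3] cursor@9
After 3 (insert_before(54)): list=[54, 9, 8, 6, 1, 7, 3] cursor@9
After 4 (next): list=[54, 9, 8, 6, 1, 7, 3] cursor@8
After 5 (prev): list=[54, 9, 8, 6, 1, 7, 3] cursor@9
After 6 (delete_current): list=[54, 8, 6, 1, 7, 3] cursor@8
After 7 (insert_before(90)): list=[54, 90, 8, 6, 1, 7, 3] cursor@8
After 8 (delete_current): list=[54, 90, 6, 1, 7, 3] cursor@6
After 9 (insert_before(74)): list=[54, 90, 74, 6, 1, 7, 3] cursor@6
After 10 (delete_current): list=[54, 90, 74, 1, 7, 3] cursor@1

Answer: 1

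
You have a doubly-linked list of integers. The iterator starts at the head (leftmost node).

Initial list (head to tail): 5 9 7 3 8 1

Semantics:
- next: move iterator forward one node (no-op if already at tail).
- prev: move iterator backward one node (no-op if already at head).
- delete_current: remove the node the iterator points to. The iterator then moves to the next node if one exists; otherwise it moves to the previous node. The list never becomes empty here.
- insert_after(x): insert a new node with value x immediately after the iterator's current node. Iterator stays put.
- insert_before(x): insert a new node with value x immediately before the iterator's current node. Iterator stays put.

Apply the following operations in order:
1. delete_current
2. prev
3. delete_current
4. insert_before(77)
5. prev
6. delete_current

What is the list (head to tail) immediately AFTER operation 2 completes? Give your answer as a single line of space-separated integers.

Answer: 9 7 3 8 1

Derivation:
After 1 (delete_current): list=[9, 7, 3, 8, 1] cursor@9
After 2 (prev): list=[9, 7, 3, 8, 1] cursor@9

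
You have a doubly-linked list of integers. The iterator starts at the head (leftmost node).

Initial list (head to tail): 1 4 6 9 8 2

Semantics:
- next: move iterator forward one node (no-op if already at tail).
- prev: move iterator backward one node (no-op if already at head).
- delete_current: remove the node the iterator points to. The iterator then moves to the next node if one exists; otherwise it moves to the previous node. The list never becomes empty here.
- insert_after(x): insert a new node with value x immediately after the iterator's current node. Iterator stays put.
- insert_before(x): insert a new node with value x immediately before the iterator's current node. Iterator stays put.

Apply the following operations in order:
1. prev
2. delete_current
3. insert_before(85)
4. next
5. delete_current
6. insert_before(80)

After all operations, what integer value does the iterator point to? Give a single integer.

After 1 (prev): list=[1, 4, 6, 9, 8, 2] cursor@1
After 2 (delete_current): list=[4, 6, 9, 8, 2] cursor@4
After 3 (insert_before(85)): list=[85, 4, 6, 9, 8, 2] cursor@4
After 4 (next): list=[85, 4, 6, 9, 8, 2] cursor@6
After 5 (delete_current): list=[85, 4, 9, 8, 2] cursor@9
After 6 (insert_before(80)): list=[85, 4, 80, 9, 8, 2] cursor@9

Answer: 9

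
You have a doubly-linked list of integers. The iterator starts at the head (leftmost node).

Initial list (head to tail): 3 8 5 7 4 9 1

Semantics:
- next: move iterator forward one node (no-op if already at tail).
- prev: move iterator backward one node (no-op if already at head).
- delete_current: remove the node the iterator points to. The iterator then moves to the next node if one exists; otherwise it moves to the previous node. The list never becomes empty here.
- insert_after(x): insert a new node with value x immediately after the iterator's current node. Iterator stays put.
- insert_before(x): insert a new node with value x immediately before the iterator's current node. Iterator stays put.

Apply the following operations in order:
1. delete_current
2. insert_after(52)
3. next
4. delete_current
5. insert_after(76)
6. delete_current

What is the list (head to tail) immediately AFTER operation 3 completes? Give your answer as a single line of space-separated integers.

Answer: 8 52 5 7 4 9 1

Derivation:
After 1 (delete_current): list=[8, 5, 7, 4, 9, 1] cursor@8
After 2 (insert_after(52)): list=[8, 52, 5, 7, 4, 9, 1] cursor@8
After 3 (next): list=[8, 52, 5, 7, 4, 9, 1] cursor@52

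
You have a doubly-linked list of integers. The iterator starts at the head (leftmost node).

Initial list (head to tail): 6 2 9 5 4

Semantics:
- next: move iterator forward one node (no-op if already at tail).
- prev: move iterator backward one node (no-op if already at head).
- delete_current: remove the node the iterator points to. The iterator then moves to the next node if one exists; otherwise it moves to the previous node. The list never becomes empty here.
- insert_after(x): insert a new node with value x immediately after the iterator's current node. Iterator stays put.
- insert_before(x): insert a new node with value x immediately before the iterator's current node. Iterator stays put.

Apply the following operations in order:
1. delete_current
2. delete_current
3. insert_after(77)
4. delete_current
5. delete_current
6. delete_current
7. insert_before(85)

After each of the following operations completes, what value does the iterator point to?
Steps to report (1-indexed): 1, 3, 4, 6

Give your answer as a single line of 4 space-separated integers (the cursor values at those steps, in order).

After 1 (delete_current): list=[2, 9, 5, 4] cursor@2
After 2 (delete_current): list=[9, 5, 4] cursor@9
After 3 (insert_after(77)): list=[9, 77, 5, 4] cursor@9
After 4 (delete_current): list=[77, 5, 4] cursor@77
After 5 (delete_current): list=[5, 4] cursor@5
After 6 (delete_current): list=[4] cursor@4
After 7 (insert_before(85)): list=[85, 4] cursor@4

Answer: 2 9 77 4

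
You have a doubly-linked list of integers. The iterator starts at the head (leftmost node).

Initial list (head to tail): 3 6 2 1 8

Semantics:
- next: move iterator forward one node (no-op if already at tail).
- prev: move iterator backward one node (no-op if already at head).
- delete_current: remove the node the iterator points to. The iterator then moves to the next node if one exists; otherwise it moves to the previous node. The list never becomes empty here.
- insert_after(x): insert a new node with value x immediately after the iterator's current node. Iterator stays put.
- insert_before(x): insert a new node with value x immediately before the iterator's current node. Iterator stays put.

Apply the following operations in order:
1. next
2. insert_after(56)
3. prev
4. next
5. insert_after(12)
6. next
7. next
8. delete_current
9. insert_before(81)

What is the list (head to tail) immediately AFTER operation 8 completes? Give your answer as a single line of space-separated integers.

Answer: 3 6 12 2 1 8

Derivation:
After 1 (next): list=[3, 6, 2, 1, 8] cursor@6
After 2 (insert_after(56)): list=[3, 6, 56, 2, 1, 8] cursor@6
After 3 (prev): list=[3, 6, 56, 2, 1, 8] cursor@3
After 4 (next): list=[3, 6, 56, 2, 1, 8] cursor@6
After 5 (insert_after(12)): list=[3, 6, 12, 56, 2, 1, 8] cursor@6
After 6 (next): list=[3, 6, 12, 56, 2, 1, 8] cursor@12
After 7 (next): list=[3, 6, 12, 56, 2, 1, 8] cursor@56
After 8 (delete_current): list=[3, 6, 12, 2, 1, 8] cursor@2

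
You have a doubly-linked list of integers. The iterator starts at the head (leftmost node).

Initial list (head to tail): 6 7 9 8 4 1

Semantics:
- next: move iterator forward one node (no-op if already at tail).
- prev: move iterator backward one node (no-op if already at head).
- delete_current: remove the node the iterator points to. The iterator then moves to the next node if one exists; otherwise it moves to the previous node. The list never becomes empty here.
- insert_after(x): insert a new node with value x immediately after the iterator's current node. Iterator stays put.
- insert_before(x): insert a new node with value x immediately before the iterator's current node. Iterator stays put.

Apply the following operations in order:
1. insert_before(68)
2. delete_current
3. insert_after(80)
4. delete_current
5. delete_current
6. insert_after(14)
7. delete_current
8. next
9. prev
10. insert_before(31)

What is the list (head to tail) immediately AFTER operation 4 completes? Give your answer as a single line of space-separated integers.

After 1 (insert_before(68)): list=[68, 6, 7, 9, 8, 4, 1] cursor@6
After 2 (delete_current): list=[68, 7, 9, 8, 4, 1] cursor@7
After 3 (insert_after(80)): list=[68, 7, 80, 9, 8, 4, 1] cursor@7
After 4 (delete_current): list=[68, 80, 9, 8, 4, 1] cursor@80

Answer: 68 80 9 8 4 1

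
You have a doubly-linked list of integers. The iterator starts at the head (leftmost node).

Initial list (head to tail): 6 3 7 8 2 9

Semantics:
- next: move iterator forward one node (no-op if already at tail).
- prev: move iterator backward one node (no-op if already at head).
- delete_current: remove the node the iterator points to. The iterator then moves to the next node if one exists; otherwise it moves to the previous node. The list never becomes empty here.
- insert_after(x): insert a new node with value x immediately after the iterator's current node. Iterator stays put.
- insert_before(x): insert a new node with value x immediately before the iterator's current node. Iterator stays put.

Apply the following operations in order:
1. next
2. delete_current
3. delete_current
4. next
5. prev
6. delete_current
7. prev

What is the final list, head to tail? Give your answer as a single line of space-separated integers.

Answer: 6 2 9

Derivation:
After 1 (next): list=[6, 3, 7, 8, 2, 9] cursor@3
After 2 (delete_current): list=[6, 7, 8, 2, 9] cursor@7
After 3 (delete_current): list=[6, 8, 2, 9] cursor@8
After 4 (next): list=[6, 8, 2, 9] cursor@2
After 5 (prev): list=[6, 8, 2, 9] cursor@8
After 6 (delete_current): list=[6, 2, 9] cursor@2
After 7 (prev): list=[6, 2, 9] cursor@6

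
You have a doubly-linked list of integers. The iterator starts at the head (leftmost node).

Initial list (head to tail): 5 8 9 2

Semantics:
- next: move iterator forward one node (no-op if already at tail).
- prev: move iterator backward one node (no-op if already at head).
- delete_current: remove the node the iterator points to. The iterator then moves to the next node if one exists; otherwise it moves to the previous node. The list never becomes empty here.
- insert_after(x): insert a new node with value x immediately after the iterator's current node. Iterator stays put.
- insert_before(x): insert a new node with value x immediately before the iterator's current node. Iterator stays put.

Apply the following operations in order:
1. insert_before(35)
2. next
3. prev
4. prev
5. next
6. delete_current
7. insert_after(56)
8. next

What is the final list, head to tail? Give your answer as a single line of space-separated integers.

Answer: 35 8 56 9 2

Derivation:
After 1 (insert_before(35)): list=[35, 5, 8, 9, 2] cursor@5
After 2 (next): list=[35, 5, 8, 9, 2] cursor@8
After 3 (prev): list=[35, 5, 8, 9, 2] cursor@5
After 4 (prev): list=[35, 5, 8, 9, 2] cursor@35
After 5 (next): list=[35, 5, 8, 9, 2] cursor@5
After 6 (delete_current): list=[35, 8, 9, 2] cursor@8
After 7 (insert_after(56)): list=[35, 8, 56, 9, 2] cursor@8
After 8 (next): list=[35, 8, 56, 9, 2] cursor@56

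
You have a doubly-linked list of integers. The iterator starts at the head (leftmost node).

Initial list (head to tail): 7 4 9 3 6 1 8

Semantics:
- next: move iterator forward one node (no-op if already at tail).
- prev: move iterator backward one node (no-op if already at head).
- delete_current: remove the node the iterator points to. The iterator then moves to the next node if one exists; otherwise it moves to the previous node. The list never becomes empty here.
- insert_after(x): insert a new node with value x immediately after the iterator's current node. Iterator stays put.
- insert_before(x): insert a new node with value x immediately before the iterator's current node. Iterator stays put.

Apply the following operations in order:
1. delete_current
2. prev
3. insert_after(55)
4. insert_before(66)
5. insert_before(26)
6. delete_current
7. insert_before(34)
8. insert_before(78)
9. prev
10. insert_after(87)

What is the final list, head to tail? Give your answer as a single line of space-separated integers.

After 1 (delete_current): list=[4, 9, 3, 6, 1, 8] cursor@4
After 2 (prev): list=[4, 9, 3, 6, 1, 8] cursor@4
After 3 (insert_after(55)): list=[4, 55, 9, 3, 6, 1, 8] cursor@4
After 4 (insert_before(66)): list=[66, 4, 55, 9, 3, 6, 1, 8] cursor@4
After 5 (insert_before(26)): list=[66, 26, 4, 55, 9, 3, 6, 1, 8] cursor@4
After 6 (delete_current): list=[66, 26, 55, 9, 3, 6, 1, 8] cursor@55
After 7 (insert_before(34)): list=[66, 26, 34, 55, 9, 3, 6, 1, 8] cursor@55
After 8 (insert_before(78)): list=[66, 26, 34, 78, 55, 9, 3, 6, 1, 8] cursor@55
After 9 (prev): list=[66, 26, 34, 78, 55, 9, 3, 6, 1, 8] cursor@78
After 10 (insert_after(87)): list=[66, 26, 34, 78, 87, 55, 9, 3, 6, 1, 8] cursor@78

Answer: 66 26 34 78 87 55 9 3 6 1 8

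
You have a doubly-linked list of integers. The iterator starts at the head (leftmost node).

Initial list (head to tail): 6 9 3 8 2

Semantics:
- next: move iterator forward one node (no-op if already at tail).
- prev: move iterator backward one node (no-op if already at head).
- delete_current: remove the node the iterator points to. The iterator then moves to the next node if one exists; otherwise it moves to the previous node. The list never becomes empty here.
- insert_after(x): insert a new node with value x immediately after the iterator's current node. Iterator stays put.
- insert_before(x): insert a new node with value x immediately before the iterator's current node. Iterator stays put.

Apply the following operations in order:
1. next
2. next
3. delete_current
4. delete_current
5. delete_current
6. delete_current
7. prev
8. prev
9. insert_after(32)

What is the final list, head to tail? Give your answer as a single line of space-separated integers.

After 1 (next): list=[6, 9, 3, 8, 2] cursor@9
After 2 (next): list=[6, 9, 3, 8, 2] cursor@3
After 3 (delete_current): list=[6, 9, 8, 2] cursor@8
After 4 (delete_current): list=[6, 9, 2] cursor@2
After 5 (delete_current): list=[6, 9] cursor@9
After 6 (delete_current): list=[6] cursor@6
After 7 (prev): list=[6] cursor@6
After 8 (prev): list=[6] cursor@6
After 9 (insert_after(32)): list=[6, 32] cursor@6

Answer: 6 32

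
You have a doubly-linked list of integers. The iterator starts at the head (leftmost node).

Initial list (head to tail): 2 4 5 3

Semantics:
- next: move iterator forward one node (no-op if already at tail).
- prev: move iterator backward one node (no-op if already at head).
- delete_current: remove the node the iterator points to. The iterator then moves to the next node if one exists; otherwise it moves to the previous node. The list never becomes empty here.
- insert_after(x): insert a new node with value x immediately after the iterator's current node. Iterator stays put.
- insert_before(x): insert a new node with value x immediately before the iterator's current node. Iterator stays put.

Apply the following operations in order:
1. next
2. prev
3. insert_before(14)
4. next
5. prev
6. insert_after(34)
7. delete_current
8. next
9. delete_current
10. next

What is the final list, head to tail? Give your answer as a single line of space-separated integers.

After 1 (next): list=[2, 4, 5, 3] cursor@4
After 2 (prev): list=[2, 4, 5, 3] cursor@2
After 3 (insert_before(14)): list=[14, 2, 4, 5, 3] cursor@2
After 4 (next): list=[14, 2, 4, 5, 3] cursor@4
After 5 (prev): list=[14, 2, 4, 5, 3] cursor@2
After 6 (insert_after(34)): list=[14, 2, 34, 4, 5, 3] cursor@2
After 7 (delete_current): list=[14, 34, 4, 5, 3] cursor@34
After 8 (next): list=[14, 34, 4, 5, 3] cursor@4
After 9 (delete_current): list=[14, 34, 5, 3] cursor@5
After 10 (next): list=[14, 34, 5, 3] cursor@3

Answer: 14 34 5 3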